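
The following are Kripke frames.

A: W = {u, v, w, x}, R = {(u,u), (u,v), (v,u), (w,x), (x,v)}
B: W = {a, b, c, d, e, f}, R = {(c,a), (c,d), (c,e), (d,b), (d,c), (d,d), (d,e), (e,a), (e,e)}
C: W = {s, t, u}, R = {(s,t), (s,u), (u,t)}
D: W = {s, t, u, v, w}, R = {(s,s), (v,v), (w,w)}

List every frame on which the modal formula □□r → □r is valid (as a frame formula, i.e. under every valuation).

Frame correspondent (Sahlqvist): ∀x ∀y (Rxy → ∃z (Rxz ∧ Rzy)) — i.e. density.
A: fails — Rwx but no z with Rwz and Rzx.
B: holds.
C: fails — Rsu but no z with Rsz and Rzu.
D: holds.
Valid on: B, D.

B, D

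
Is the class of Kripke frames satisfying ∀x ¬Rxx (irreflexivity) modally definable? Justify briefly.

Not definable by any modal formula

Any modally definable frame class is closed under surjective bounded morphisms.
The 3-cycle (worlds 0,1,2 with 0→1→2→0) is irreflexive, and the map sending every world to a single reflexive point • is a surjective bounded morphism (forth: every edge maps to (•,•); back: every world has a successor). So any modal formula valid on the 3-cycle is also valid on the reflexive point, which is not irreflexive.
So the class is not modally definable.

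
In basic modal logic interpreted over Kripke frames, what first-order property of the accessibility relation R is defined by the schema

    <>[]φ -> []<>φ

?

Suppose ◇□φ→□◇φ is valid. Take Rxy, Rxz and set V(φ)={w : Ryw}. Then □φ at y so ◇□φ at x, so □◇φ at x, so ◇φ at z, giving w with Rzw and Ryw.
The converse is a direct semantic check.
So the correspondent is convergence.

Convergence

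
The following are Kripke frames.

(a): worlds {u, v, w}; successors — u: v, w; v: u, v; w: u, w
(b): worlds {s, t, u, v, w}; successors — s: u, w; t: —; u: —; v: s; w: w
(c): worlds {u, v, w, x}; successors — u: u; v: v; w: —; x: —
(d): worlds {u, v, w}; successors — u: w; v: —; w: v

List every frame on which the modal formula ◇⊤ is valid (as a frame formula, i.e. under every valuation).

(a)

Frame correspondent (Sahlqvist): ∀x ∃y Rxy — i.e. seriality.
(a): holds.
(b): fails — world t has no successor.
(c): fails — world w has no successor.
(d): fails — world v has no successor.
Valid on: (a).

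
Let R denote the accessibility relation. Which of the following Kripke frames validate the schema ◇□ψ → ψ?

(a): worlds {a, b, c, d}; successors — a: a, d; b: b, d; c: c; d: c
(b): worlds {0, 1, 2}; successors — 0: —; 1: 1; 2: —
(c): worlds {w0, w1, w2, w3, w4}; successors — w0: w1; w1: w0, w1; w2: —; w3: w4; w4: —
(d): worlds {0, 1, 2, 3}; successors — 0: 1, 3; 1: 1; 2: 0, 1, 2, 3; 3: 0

Frame correspondent (Sahlqvist): ∀x ∀y (Rxy → Ryx) — i.e. symmetry.
(a): fails — Rdc but not Rcd.
(b): ✓.
(c): fails — Rw3w4 but not Rw4w3.
(d): fails — R01 but not R10.
Valid on: (b).

(b)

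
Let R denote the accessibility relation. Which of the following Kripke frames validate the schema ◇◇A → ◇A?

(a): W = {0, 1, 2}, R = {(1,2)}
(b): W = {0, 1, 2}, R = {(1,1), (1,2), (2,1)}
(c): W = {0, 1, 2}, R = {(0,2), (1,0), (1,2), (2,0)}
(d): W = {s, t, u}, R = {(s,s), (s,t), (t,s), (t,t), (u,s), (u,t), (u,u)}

This is the axiom for transitivity; its first-order frame correspondent is ∀x ∀y ∀z (Rxy ∧ Ryz → Rxz).
(a): holds.
(b): fails — R21 and R12 but not R22.
(c): fails — R20 and R02 but not R22.
(d): holds.

(a), (d)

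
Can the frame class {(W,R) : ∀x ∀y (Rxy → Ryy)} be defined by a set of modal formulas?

Yes: it is shift-reflexivity, defined by the T□ schema □(□r → r).
Suppose □(□r→r) is valid. Take Rxy and set V(r)={w : Ryw}. Then at y, □r holds; since □(□r→r) at x, □r→r at y, so r at y, i.e. Ryy.

Definable; □(□r → r) defines it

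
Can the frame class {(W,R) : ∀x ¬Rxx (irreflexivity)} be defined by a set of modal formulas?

No

If a class were modally definable it would be closed under surjective bounded morphisms (Goldblatt–Thomason).
The 2-cycle (worlds s,t with s→t→s) is irreflexive, and the map sending every world to a single reflexive point • is a surjective bounded morphism (forth: every edge maps to (•,•); back: every world has a successor). So any modal formula valid on the 2-cycle is also valid on the reflexive point, which is not irreflexive.
So no modal formula (or set of formulas) defines exactly the irreflexive frames.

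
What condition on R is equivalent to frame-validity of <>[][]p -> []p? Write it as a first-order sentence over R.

forall x forall y forall z ((xRy & xRz) -> exists w (y R^2 w & z = w))

This is a Sahlqvist (Geach-type) schema ◇^1□^2p → □^1◇^0p.
Minimal-valuation argument: fix x; take any y with xR^1y and any z with xR^1z. Set V(p) to the set of worlds R-reachable from y in exactly 2 steps. Then □^2p holds at y, so the antecedent holds at x; validity forces ◇^0p at z, giving a w with zR^0w and yR^2w.
First-order correspondent: forall x forall y forall z ((xRy & xRz) -> exists w (y R^2 w & z = w)).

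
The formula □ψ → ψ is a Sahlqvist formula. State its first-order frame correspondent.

Reflexivity

Suppose □ψ→ψ is valid. At any x set V(ψ)={w : Rxw}. Then □ψ holds at x, so ψ holds at x, i.e. Rxx.
Conversely, on a frame with reflexivity the schema holds at every world under every valuation.
Frame condition: ∀x Rxx.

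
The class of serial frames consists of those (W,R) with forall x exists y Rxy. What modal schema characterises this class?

The condition is seriality. The D schema □s → ◇s defines it.
Suppose □s→◇s is valid. At any x set V(s)=W. Then □s at x, so ◇s at x, so x has a successor.

□s → ◇s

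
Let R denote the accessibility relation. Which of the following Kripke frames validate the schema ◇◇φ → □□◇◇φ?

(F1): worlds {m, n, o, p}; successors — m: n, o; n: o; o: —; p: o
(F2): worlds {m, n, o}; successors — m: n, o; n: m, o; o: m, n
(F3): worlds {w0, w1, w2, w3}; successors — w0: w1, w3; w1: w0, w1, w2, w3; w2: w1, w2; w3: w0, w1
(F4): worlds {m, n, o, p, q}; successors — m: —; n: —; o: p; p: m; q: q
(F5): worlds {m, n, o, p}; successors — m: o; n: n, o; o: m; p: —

This is the axiom for a generalized confluence (Geach) condition; its first-order frame correspondent is ∀x ∀y ∀z ((xR²y ∧ xR²z) → ∃w (y = w ∧ zR²w)).
(F1): fails — mR²o, mR²o but no w with o=w and oR²w.
(F2): ✓.
(F3): ✓.
(F4): fails — oR²m, oR²m but no w with m=w and mR²w.
(F5): fails — nR²m, nR²o but no w with m=w and oR²w.

(F2), (F3)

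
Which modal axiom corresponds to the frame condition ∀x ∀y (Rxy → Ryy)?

The condition is shift-reflexivity. The T□ schema □(□r → r) defines it.
Suppose □(□r→r) is valid. Take Rxy and set V(r)={w : Ryw}. Then at y, □r holds; since □(□r→r) at x, □r→r at y, so r at y, i.e. Ryy.

□(□r → r)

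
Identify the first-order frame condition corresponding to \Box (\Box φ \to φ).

Suppose □(□φ→φ) is valid. Take Rxy and set V(φ)={w : Ryw}. Then at y, □φ holds; since □(□φ→φ) at x, □φ→φ at y, so φ at y, i.e. Ryy.
Conversely, any frame satisfying \forall x \forall y (Rxy \to Ryy) validates the schema.
So the correspondent is shift-reflexivity.

Shift-reflexivity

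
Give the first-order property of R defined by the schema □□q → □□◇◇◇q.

∀x ∀z (xR²z → ∃w (xR²w ∧ zR³w))

This is a Sahlqvist (Geach-type) schema ◇^0□^2q → □^2◇^3q.
Minimal-valuation argument: fix x; take any y with xR^0y and any z with xR^2z. Set V(q) to the set of worlds R-reachable from y in exactly 2 steps. Then □^2q holds at y, so the antecedent holds at x; validity forces ◇^3q at z, giving a w with zR^3w and yR^2w.
First-order correspondent: ∀x ∀z (xR²z → ∃w (xR²w ∧ zR³w)).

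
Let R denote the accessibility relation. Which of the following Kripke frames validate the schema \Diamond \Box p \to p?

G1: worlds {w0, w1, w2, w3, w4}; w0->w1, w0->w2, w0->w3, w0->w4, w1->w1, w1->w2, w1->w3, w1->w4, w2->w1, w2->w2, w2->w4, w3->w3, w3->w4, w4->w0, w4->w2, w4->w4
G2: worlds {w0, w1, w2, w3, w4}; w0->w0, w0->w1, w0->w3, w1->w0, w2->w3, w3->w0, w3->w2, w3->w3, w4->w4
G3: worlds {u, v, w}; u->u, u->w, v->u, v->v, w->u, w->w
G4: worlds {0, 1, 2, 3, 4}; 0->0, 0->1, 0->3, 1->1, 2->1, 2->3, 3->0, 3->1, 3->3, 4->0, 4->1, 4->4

G2

The schema corresponds to symmetry: \forall x \forall y (Rxy \to Ryx).
G1: fails — Rw1w3 but not Rw3w1.
G2: ✓.
G3: fails — Rvu but not Ruv.
G4: fails — R31 but not R13.
Valid on: G2.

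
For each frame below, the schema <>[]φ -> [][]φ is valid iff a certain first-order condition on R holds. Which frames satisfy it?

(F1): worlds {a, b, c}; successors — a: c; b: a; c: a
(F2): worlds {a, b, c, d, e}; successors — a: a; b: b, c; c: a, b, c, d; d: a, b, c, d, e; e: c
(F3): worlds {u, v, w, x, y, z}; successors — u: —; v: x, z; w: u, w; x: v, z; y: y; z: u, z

(F1)

Frame correspondent (Sahlqvist): forall x forall y forall z ((xRy & x R^2 z) -> exists w (yRw & z = w)) — i.e. a generalized confluence (Geach) condition.
(F1): ✓.
(F2): fails — bRb, bR²a but no w with bRw and a=w.
(F3): fails — vRx, vR²u but no t with xRt and u=t.
Valid on: (F1).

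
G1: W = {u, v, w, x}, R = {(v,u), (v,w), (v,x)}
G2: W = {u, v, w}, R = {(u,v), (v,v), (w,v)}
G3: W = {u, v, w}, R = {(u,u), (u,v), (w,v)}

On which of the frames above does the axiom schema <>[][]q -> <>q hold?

The schema corresponds to a generalized confluence (Geach) condition: forall x forall y (xRy -> exists w (y R^2 w & xRw)).
G1: fails — vRu but no t with uR²t and vRt.
G2: satisfies the condition.
G3: fails — uRv but no t with vR²t and uRt.
Valid on: G2.

G2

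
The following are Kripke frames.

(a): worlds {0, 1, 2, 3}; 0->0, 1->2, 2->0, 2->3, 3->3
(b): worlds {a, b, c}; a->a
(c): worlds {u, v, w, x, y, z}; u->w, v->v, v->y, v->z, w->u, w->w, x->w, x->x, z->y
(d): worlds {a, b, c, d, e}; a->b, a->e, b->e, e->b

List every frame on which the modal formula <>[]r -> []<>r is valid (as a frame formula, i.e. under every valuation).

(b)

Frame correspondent (Sahlqvist): forall x forall y forall z (Rxy & Rxz -> exists w (Ryw & Rzw)) — i.e. convergence.
(a): fails — R23 and R20 but 3 and 0 have no common successor.
(b): ✓.
(c): fails — Rvv and Rvy but v and y have no common successor.
(d): fails — Rab and Rae but b and e have no common successor.
Valid on: (b).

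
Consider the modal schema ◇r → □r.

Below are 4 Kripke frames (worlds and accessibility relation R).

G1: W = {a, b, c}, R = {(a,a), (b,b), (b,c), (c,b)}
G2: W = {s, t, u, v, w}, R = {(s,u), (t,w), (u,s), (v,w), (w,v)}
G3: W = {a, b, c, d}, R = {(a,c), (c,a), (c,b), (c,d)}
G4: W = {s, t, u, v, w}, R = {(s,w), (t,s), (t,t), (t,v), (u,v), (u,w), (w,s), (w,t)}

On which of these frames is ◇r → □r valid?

G2

Frame correspondent (Sahlqvist): ∀x ∀y ∀z (Rxy ∧ Rxz → y = z) — i.e. partial functionality.
G1: fails — b sees both b and c.
G2: satisfies the condition.
G3: fails — c sees both a and b.
G4: fails — t sees both s and t.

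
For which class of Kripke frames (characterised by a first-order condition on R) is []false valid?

emptiness of R: forall x forall y ~Rxy

□⊥ is valid iff no world has any successor (otherwise □⊥ fails at any world with one).
Conversely, on a frame with emptiness of R the schema holds at every world under every valuation.
Frame condition: forall x forall y ~Rxy.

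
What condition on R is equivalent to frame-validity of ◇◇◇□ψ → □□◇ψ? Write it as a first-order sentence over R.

This is a Sahlqvist (Geach-type) schema ◇^3□^1ψ → □^2◇^1ψ.
Minimal-valuation argument: fix x; take any y with xR^3y and any z with xR^2z. Set V(ψ) to the set of worlds R-reachable from y in exactly 1 step. Then □^1ψ holds at y, so the antecedent holds at x; validity forces ◇^1ψ at z, giving a w with zR^1w and yR^1w.
First-order correspondent: ∀x ∀y ∀z ((xR³y ∧ xR²z) → ∃w (yRw ∧ zRw)).

∀x ∀y ∀z ((xR³y ∧ xR²z) → ∃w (yRw ∧ zRw))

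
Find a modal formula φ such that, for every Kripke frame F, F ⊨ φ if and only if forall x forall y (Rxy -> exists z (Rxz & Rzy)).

The condition is density. The C4 schema □□q → □q defines it.
Suppose □□q→□q is valid. Take Rxy and set V(q)={w : xR²w}. Then □□q at x, so □q at x, so q at y, i.e. ∃z(Rxz∧Rzy).

□□q → □q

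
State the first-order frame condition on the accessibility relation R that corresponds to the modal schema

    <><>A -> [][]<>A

This is a Sahlqvist (Geach-type) schema ◇^2□^0A → □^2◇^1A.
First-order correspondent: forall x forall y forall z ((x R^2 y & x R^2 z) -> exists w (y = w & zRw)).

forall x forall y forall z ((x R^2 y & x R^2 z) -> exists w (y = w & zRw))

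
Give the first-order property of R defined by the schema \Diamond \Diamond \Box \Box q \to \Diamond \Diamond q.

This is a Sahlqvist (Geach-type) schema ◇^2□^2q → □^0◇^2q.
First-order correspondent: \forall x \forall y (x R^2 y \to \exists w (y R^2 w \wedge x R^2 w)).

\forall x \forall y (x R^2 y \to \exists w (y R^2 w \wedge x R^2 w))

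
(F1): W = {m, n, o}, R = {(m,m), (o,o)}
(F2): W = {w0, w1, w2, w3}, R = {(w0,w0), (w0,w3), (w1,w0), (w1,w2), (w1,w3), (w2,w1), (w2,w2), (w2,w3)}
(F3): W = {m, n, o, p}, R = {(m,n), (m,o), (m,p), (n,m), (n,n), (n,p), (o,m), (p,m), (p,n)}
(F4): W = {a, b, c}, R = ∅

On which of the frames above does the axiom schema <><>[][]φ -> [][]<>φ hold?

(F1), (F4)

This is the axiom for a generalized confluence (Geach) condition; its first-order frame correspondent is forall x forall y forall z ((x R^2 y & x R^2 z) -> exists w (y R^2 w & zRw)).
(F1): satisfies the condition.
(F2): fails — w0R²w0, w0R²w3 but no w with w0R²w and w3Rw.
(F3): fails — nR²o, nR²o but no w with oR²w and oRw.
(F4): satisfies the condition.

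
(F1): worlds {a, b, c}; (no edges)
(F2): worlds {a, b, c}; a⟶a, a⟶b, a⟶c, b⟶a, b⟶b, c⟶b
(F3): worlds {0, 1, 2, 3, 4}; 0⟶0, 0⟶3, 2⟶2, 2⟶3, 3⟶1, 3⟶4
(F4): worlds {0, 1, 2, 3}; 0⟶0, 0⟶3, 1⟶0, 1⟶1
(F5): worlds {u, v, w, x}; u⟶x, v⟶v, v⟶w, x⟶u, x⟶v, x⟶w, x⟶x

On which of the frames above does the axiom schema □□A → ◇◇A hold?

The schema corresponds to a generalized confluence (Geach) condition: ∀x ∃w (xR²w ∧ xR²w).
(F1): fails — at a but no w with aR²w and aR²w.
(F2): condition met.
(F3): fails — at 1 but no w with 1R²w and 1R²w.
(F4): fails — at 2 but no w with 2R²w and 2R²w.
(F5): fails — at w but no t with wR²t and wR²t.
Valid on: (F2).

(F2)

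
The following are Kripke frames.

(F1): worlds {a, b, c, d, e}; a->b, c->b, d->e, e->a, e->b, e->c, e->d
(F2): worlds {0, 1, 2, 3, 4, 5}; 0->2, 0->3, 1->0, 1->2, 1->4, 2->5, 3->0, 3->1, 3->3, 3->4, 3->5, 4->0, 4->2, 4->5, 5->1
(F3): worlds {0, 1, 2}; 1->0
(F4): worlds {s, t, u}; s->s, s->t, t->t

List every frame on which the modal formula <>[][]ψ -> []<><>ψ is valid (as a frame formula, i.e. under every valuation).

(F4)

This is the axiom for a generalized confluence (Geach) condition; its first-order frame correspondent is forall x forall y forall z ((xRy & xRz) -> exists w (y R^2 w & z R^2 w)).
(F1): fails — aRb, aRb but no w with bR²w and bR²w.
(F2): fails — 4R2, 4R5 but no w with 2R²w and 5R²w.
(F3): fails — 1R0, 1R0 but no w with 0R²w and 0R²w.
(F4): holds.
Valid on: (F4).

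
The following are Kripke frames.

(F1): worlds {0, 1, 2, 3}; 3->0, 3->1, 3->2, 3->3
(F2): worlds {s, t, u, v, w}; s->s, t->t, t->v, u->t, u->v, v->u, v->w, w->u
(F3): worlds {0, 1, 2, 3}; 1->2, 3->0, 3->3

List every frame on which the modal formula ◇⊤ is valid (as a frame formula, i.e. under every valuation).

Frame correspondent (Sahlqvist): ∀x ∃y Rxy — i.e. seriality.
(F1): fails — world 0 has no successor.
(F2): holds.
(F3): fails — world 0 has no successor.
Valid on: (F2).

(F2)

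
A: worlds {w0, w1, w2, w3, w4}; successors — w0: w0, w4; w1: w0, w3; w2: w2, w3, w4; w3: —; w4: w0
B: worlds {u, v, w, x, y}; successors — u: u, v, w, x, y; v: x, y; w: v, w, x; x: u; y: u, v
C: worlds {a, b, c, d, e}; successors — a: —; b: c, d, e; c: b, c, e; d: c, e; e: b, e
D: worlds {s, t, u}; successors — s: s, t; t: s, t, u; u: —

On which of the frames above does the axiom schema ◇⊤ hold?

Frame correspondent (Sahlqvist): ∀x ∃y Rxy — i.e. seriality.
A: fails — world w3 has no successor.
B: holds.
C: fails — world a has no successor.
D: fails — world u has no successor.

B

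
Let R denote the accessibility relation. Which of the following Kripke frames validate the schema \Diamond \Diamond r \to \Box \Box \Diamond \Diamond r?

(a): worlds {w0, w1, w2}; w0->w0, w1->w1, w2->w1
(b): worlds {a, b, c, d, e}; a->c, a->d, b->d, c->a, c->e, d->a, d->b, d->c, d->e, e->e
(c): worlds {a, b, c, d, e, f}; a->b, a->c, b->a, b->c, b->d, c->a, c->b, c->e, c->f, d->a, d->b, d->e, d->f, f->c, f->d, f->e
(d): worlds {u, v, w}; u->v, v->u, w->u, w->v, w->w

(a)

Frame correspondent (Sahlqvist): \forall x \forall y \forall z ((x R^2 y \wedge x R^2 z) \to \exists w (y = w \wedge z R^2 w)) — i.e. a generalized confluence (Geach) condition.
(a): ✓.
(b): fails — aR²a, aR²c but no w with a=w and cR²w.
(c): fails — aR²a, aR²e but no w with a=w and eR²w.
(d): fails — wR²u, wR²v but no t with u=t and vR²t.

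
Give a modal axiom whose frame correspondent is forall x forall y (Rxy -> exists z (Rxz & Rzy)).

□□r → □r

A defining formula is □□r → □r (the C4 axiom).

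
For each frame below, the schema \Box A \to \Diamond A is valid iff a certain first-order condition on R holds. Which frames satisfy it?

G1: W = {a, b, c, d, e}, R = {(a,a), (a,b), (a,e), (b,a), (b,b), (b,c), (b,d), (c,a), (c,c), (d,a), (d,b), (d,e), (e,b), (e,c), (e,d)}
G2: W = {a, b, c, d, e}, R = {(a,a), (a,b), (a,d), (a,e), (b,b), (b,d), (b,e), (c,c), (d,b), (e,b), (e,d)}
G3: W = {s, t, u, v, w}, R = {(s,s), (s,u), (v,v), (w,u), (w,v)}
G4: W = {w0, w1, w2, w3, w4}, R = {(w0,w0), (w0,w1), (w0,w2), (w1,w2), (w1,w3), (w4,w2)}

G1, G2

This is the axiom for seriality; its first-order frame correspondent is \forall x \exists y Rxy.
G1: ✓.
G2: ✓.
G3: fails — world t has no successor.
G4: fails — world w2 has no successor.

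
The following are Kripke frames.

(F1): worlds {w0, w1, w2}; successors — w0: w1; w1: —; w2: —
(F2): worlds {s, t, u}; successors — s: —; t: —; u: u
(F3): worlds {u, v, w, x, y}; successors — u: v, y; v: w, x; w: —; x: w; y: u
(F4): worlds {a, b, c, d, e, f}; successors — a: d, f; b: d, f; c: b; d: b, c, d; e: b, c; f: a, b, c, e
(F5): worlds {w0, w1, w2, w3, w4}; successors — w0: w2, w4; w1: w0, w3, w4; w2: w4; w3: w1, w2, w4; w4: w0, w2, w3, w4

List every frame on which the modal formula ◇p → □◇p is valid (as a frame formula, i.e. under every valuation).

The schema corresponds to the Euclidean property: ∀x ∀y ∀z (Rxy ∧ Rxz → Ryz).
(F1): fails — Rw0w1 and Rw0w1 but not Rw1w1.
(F2): condition met.
(F3): fails — Ruv and Ruv but not Rvv.
(F4): fails — Rad and Raf but not Rdf.
(F5): fails — Rw0w2 and Rw0w2 but not Rw2w2.
Valid on: (F2).

(F2)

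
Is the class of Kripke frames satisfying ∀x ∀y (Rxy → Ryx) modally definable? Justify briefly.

Yes — defined by q → □◇q

This is a Sahlqvist condition; the B axiom q → □◇q defines it.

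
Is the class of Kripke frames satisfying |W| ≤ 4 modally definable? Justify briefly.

Not modally definable

Modal frame validity is preserved under disjoint unions.
Any modal formula valid on each of 5 disjoint one-world frames is valid on their disjoint union (validity is preserved under disjoint unions). Each one-world frame has |W|=1≤4, but the union has |W|=5.
So the class is not modally definable.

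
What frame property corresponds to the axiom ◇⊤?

◇⊤ holds at w iff w has a successor, so frame-validity of ◇⊤ is exactly seriality. Equivalently via □ψ → ◇ψ:
Suppose □ψ→◇ψ is valid. At any x set V(ψ)=W. Then □ψ at x, so ◇ψ at x, so x has a successor.

seriality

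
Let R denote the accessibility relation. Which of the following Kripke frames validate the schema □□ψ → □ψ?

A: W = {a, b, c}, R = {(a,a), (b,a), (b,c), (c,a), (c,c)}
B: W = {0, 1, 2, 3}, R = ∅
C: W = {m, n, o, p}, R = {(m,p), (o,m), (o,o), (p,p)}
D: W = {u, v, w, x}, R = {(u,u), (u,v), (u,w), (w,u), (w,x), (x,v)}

A, B, C

The schema corresponds to density: ∀x ∀y (Rxy → ∃z (Rxz ∧ Rzy)).
A: condition met.
B: condition met.
C: condition met.
D: fails — Rwx but no z with Rwz and Rzx.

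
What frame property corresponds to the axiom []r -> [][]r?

transitivity

This schema is the 4 axiom.
Its frame correspondent is transitivity — forall x forall y forall z (Rxy & Ryz -> Rxz).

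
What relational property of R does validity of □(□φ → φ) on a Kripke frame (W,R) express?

This schema is the T□ axiom.
Its frame correspondent is shift-reflexivity — ∀x ∀y (Rxy → Ryy).

Shift-reflexivity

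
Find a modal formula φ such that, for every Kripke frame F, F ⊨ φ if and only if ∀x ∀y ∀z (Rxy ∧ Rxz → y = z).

The condition is partial functionality. The CD schema ◇p → □p defines it.
Suppose ◇p→□p is valid. Take Rxy, Rxz and set V(p)={y}. Then ◇p at x, so □p at x, so p at z, i.e. z=y.

◇p → □p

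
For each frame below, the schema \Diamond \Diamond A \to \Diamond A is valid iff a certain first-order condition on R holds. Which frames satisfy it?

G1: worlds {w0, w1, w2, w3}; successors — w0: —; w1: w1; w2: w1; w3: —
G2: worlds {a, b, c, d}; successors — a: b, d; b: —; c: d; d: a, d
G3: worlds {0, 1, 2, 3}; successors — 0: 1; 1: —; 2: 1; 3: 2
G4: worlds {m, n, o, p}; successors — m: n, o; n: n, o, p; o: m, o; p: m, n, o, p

G1

The schema corresponds to a generalized confluence (Geach) condition: \forall x \forall y (x R^2 y \to \exists w (y = w \wedge xRw)).
G1: ✓.
G2: fails — aR²a but no w with a=w and aRw.
G3: fails — 3R²1 but no w with 1=w and 3Rw.
G4: fails — mR²m but no w with m=w and mRw.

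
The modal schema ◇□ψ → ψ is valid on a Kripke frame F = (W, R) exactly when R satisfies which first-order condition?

Equivalently (dual form): ψ → □◇ψ.
Suppose ψ→□◇ψ is valid. Take Rxy and set V(ψ)={x}. Then ψ at x, so □◇ψ at x, so ◇ψ at y, so some z with Ryz has ψ; z=x, i.e. Ryx.
Conversely, any frame satisfying ∀x ∀y (Rxy → Ryx) validates the schema.
Frame condition: ∀x ∀y (Rxy → Ryx).

Symmetry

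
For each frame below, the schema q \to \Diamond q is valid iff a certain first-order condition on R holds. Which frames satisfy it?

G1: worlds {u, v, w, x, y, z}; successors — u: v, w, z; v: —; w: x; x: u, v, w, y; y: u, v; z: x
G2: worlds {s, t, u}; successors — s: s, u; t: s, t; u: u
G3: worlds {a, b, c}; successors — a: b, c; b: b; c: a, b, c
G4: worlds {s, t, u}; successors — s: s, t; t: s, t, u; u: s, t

G2

Frame correspondent (Sahlqvist): \forall x Rxx — i.e. reflexivity.
G1: fails — world u does not see itself.
G2: holds.
G3: fails — world a does not see itself.
G4: fails — world u does not see itself.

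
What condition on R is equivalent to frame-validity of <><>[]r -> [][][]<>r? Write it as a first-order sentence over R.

forall x forall y forall z ((x R^2 y & x R^3 z) -> exists w (yRw & zRw))

This is a Sahlqvist (Geach-type) schema ◇^2□^1r → □^3◇^1r.
Minimal-valuation argument: fix x; take any y with xR^2y and any z with xR^3z. Set V(r) to the set of worlds R-reachable from y in exactly 1 step. Then □^1r holds at y, so the antecedent holds at x; validity forces ◇^1r at z, giving a w with zR^1w and yR^1w.
First-order correspondent: forall x forall y forall z ((x R^2 y & x R^3 z) -> exists w (yRw & zRw)).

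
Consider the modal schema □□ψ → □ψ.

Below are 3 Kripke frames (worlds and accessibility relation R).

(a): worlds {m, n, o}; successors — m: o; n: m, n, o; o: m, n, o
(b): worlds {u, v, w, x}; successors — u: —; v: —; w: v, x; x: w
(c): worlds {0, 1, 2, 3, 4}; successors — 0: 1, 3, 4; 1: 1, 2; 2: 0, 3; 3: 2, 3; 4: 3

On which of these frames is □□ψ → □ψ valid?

(a)

The schema corresponds to density: ∀x ∀y (Rxy → ∃z (Rxz ∧ Rzy)).
(a): satisfies the condition.
(b): fails — Rxw but no z with Rxz and Rzw.
(c): fails — R04 but no z with R0z and Rz4.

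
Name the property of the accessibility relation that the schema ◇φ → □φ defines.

partial functionality

This schema is the CD axiom.
It corresponds to partial functionality: ∀x ∀y ∀z (Rxy ∧ Rxz → y = z).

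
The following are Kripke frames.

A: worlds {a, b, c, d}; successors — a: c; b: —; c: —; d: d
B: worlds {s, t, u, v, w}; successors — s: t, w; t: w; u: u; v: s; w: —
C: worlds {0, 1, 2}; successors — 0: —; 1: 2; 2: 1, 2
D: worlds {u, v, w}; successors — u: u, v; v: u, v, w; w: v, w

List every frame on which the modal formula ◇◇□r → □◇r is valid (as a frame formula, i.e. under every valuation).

A, C, D

The schema corresponds to a generalized confluence (Geach) condition: ∀x ∀y ∀z ((xR²y ∧ xRz) → ∃w (yRw ∧ zRw)).
A: condition met.
B: fails — sR²w, sRt but no w* with wRw* and tRw*.
C: condition met.
D: condition met.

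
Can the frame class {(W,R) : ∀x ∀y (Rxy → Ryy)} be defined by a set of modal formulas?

Yes: it is shift-reflexivity, defined by the T□ schema □(□q → q).
Suppose □(□q→q) is valid. Take Rxy and set V(q)={w : Ryw}. Then at y, □q holds; since □(□q→q) at x, □q→q at y, so q at y, i.e. Ryy.

Yes — defined by □(□q → q)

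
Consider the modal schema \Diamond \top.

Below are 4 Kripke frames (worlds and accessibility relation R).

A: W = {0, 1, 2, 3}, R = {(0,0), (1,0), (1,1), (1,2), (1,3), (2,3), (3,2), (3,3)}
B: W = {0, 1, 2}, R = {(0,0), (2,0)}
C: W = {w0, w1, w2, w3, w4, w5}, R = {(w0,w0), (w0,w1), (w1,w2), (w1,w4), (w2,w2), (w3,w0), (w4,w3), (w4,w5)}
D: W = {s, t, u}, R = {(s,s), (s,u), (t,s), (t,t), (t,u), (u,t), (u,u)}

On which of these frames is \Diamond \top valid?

This is the axiom for seriality; its first-order frame correspondent is \forall x \exists y Rxy.
A: condition met.
B: fails — world 1 has no successor.
C: fails — world w5 has no successor.
D: condition met.

A, D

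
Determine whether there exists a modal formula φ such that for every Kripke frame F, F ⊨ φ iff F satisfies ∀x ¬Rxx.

Not definable by any modal formula

Any modally definable frame class is closed under surjective bounded morphisms.
The 4-cycle (worlds w0,w1,w2,w3 with w0→w1→w2→w3→w0) is irreflexive, and the map sending every world to a single reflexive point • is a surjective bounded morphism (forth: every edge maps to (•,•); back: every world has a successor). So any modal formula valid on the 4-cycle is also valid on the reflexive point, which is not irreflexive.
So the class is not modally definable.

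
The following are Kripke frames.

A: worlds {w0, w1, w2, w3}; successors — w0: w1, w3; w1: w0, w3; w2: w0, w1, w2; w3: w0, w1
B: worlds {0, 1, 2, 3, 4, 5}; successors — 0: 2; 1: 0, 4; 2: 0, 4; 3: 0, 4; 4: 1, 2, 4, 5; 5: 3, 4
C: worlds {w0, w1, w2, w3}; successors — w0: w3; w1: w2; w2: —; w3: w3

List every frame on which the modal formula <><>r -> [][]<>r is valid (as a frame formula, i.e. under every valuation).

Frame correspondent (Sahlqvist): forall x forall y forall z ((x R^2 y & x R^2 z) -> exists w (y = w & zRw)) — i.e. a generalized confluence (Geach) condition.
A: fails — w0R²w0, w0R²w0 but no w with w0=w and w0Rw.
B: fails — 0R²0, 0R²0 but no w with 0=w and 0Rw.
C: satisfies the condition.
Valid on: C.

C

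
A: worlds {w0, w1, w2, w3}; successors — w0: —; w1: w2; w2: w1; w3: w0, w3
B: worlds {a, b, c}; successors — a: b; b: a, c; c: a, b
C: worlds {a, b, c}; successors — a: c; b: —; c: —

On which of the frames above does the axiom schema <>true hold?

B

This is the axiom for seriality; its first-order frame correspondent is forall x exists y Rxy.
A: fails — world w0 has no successor.
B: satisfies the condition.
C: fails — world b has no successor.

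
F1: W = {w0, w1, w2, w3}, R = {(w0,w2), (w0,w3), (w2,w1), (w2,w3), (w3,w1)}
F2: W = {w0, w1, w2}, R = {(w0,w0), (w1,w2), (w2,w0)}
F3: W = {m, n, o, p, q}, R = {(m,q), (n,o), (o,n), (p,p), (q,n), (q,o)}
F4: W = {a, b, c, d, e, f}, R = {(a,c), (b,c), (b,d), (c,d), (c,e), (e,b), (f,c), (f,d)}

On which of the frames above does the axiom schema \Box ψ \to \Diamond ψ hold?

Frame correspondent (Sahlqvist): \forall x \exists y Rxy — i.e. seriality.
F1: fails — world w1 has no successor.
F2: ✓.
F3: ✓.
F4: fails — world d has no successor.

F2, F3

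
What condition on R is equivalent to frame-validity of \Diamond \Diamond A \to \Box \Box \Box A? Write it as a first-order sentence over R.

\forall x \forall y \forall z ((x R^2 y \wedge x R^3 z) \to \exists w (y = w \wedge z = w))

This is a Sahlqvist (Geach-type) schema ◇^2□^0A → □^3◇^0A.
Minimal-valuation argument: fix x; take any y with xR^2y and any z with xR^3z. Set V(A) to the set of worlds R-reachable from y in exactly 0 steps. Then □^0A holds at y, so the antecedent holds at x; validity forces ◇^0A at z, giving a w with zR^0w and yR^0w.
First-order correspondent: \forall x \forall y \forall z ((x R^2 y \wedge x R^3 z) \to \exists w (y = w \wedge z = w)).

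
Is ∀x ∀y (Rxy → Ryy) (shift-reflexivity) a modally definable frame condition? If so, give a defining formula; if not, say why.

Yes, by □(□q → q)

Yes: it is shift-reflexivity, defined by the T□ schema □(□q → q).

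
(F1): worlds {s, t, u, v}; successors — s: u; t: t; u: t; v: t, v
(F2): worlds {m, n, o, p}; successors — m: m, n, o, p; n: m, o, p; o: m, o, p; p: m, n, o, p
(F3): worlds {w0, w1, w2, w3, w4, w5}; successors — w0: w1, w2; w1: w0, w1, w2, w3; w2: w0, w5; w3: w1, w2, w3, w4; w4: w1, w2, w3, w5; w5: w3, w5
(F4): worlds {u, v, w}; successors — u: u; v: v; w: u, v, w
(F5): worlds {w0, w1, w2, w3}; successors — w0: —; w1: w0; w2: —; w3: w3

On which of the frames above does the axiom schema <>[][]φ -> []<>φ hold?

(F1), (F2), (F3)

This is the axiom for a generalized confluence (Geach) condition; its first-order frame correspondent is forall x forall y forall z ((xRy & xRz) -> exists w (y R^2 w & zRw)).
(F1): ✓.
(F2): ✓.
(F3): ✓.
(F4): fails — wRu, wRv but no t with uR²t and vRt.
(F5): fails — w1Rw0, w1Rw0 but no w with w0R²w and w0Rw.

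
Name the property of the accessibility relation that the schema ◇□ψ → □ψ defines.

the Euclidean property: ∀x ∀y ∀z (Rxy ∧ Rxz → Ryz)

This is frame-equivalent to ◇ψ → □◇ψ (substitute ¬ψ for ψ and contrapose).
Suppose ◇ψ→□◇ψ is valid. Take Rxy, Rxz and set V(ψ)={y}. Then ◇ψ at x, so □◇ψ at x, so ◇ψ at z, so some w with Rzw has ψ; w=y, i.e. Rzy. By symmetry of the argument, Ryz.
Conversely, any frame satisfying ∀x ∀y ∀z (Rxy ∧ Rxz → Ryz) validates the schema.
So the correspondent is the Euclidean property.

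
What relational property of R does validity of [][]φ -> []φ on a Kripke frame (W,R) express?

Suppose □□φ→□φ is valid. Take Rxy and set V(φ)={w : xR²w}. Then □□φ at x, so □φ at x, so φ at y, i.e. ∃z(Rxz∧Rzy).
The converse is a direct semantic check.
Frame condition: forall x forall y (Rxy -> exists z (Rxz & Rzy)).

density: forall x forall y (Rxy -> exists z (Rxz & Rzy))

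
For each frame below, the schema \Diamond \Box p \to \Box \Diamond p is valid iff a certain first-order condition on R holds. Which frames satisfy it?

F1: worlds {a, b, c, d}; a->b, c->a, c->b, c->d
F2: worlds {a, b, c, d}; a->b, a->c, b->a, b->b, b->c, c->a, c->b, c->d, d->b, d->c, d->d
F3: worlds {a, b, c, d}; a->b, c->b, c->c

Frame correspondent (Sahlqvist): \forall x \forall y \forall z (Rxy \wedge Rxz \to \exists w (Ryw \wedge Rzw)) — i.e. convergence.
F1: fails — Rab and Rab but b and b have no common successor.
F2: condition met.
F3: fails — Rab and Rab but b and b have no common successor.
Valid on: F2.

F2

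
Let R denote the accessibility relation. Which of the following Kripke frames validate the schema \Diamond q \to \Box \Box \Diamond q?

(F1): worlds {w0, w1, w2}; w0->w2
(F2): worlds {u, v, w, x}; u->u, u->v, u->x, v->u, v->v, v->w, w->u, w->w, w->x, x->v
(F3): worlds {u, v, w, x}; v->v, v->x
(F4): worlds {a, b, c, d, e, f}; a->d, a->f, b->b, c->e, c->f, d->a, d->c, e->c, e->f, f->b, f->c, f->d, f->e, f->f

(F1)

The schema corresponds to a generalized confluence (Geach) condition: \forall x \forall y \forall z ((xRy \wedge x R^2 z) \to \exists w (y = w \wedge zRw)).
(F1): condition met.
(F2): fails — uRu, uR²x but no t with u=t and xRt.
(F3): fails — vRv, vR²x but no t with v=t and xRt.
(F4): fails — aRd, aR²b but no w with d=w and bRw.
Valid on: (F1).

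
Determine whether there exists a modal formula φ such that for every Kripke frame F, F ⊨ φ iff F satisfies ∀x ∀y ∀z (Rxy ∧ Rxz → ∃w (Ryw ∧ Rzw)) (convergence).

Yes, by ◇□q → □◇q

This is a Sahlqvist condition; the .2 axiom ◇□q → □◇q defines it.
Suppose ◇□q→□◇q is valid. Take Rxy, Rxz and set V(q)={w : Ryw}. Then □q at y so ◇□q at x, so □◇q at x, so ◇q at z, giving w with Rzw and Ryw.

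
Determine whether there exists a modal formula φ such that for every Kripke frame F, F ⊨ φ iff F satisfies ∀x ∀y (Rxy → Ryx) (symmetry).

The condition is symmetry. A defining modal formula is p → □◇p.

Yes, by p → □◇p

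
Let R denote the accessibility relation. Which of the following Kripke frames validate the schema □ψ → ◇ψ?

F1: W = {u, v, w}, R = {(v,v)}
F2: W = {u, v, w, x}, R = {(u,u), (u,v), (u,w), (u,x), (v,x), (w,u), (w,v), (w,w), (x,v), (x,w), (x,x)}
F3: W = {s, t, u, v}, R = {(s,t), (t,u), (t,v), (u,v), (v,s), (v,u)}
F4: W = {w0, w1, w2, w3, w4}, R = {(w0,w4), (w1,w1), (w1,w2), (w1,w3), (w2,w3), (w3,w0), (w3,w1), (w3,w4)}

F2, F3

The schema corresponds to seriality: ∀x ∃y Rxy.
F1: fails — world u has no successor.
F2: satisfies the condition.
F3: satisfies the condition.
F4: fails — world w4 has no successor.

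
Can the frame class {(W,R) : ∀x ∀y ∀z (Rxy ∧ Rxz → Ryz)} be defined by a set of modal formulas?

Yes, by ◇q → □◇q

Yes: it is the Euclidean property, defined by the 5 schema ◇q → □◇q.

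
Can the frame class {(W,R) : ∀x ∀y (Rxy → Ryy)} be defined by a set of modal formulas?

The condition is shift-reflexivity. A defining modal formula is □(□p → p).
Suppose □(□p→p) is valid. Take Rxy and set V(p)={w : Ryw}. Then at y, □p holds; since □(□p→p) at x, □p→p at y, so p at y, i.e. Ryy.

Yes, by □(□p → p)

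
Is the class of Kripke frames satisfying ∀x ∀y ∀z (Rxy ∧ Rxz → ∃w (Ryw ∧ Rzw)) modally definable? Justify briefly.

This is a Sahlqvist condition; the .2 axiom ◇□q → □◇q defines it.

Yes — defined by ◇□q → □◇q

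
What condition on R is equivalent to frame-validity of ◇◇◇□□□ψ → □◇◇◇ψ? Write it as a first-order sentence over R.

∀x ∀y ∀z ((xR³y ∧ xRz) → ∃w (yR³w ∧ zR³w))

This is a Sahlqvist (Geach-type) schema ◇^3□^3ψ → □^1◇^3ψ.
First-order correspondent: ∀x ∀y ∀z ((xR³y ∧ xRz) → ∃w (yR³w ∧ zR³w)).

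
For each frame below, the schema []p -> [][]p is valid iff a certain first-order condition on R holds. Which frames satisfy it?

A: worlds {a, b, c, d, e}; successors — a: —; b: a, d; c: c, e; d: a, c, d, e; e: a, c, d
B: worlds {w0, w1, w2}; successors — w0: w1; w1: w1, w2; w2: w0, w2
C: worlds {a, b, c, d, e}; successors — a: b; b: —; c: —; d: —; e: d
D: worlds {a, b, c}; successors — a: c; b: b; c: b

This is the axiom for transitivity; its first-order frame correspondent is forall x forall y forall z (Rxy & Ryz -> Rxz).
A: fails — Rec and Rce but not Ree.
B: fails — Rw1w2 and Rw2w0 but not Rw1w0.
C: satisfies the condition.
D: fails — Rac and Rcb but not Rab.
Valid on: C.

C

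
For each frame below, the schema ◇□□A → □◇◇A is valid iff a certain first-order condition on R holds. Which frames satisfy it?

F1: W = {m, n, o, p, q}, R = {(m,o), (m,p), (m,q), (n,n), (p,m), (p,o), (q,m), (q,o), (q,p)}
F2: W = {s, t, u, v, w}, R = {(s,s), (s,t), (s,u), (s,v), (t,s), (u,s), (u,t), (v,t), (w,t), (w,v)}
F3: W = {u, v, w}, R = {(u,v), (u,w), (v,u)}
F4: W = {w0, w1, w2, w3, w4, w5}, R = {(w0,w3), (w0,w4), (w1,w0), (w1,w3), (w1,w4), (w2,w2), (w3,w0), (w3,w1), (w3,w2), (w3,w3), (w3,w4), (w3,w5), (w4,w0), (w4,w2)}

The schema corresponds to a generalized confluence (Geach) condition: ∀x ∀y ∀z ((xRy ∧ xRz) → ∃w (yR²w ∧ zR²w)).
F1: fails — mRo, mRo but no w with oR²w and oR²w.
F2: holds.
F3: fails — uRv, uRw but no t with vR²t and wR²t.
F4: fails — w3Rw0, w3Rw5 but no w with w0R²w and w5R²w.

F2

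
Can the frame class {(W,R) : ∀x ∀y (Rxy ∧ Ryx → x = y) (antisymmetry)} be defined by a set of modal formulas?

Modal frame validity is preserved under surjective bounded morphisms.
The 4-cycle (worlds s,t,u,v with s→t→u→v→s) is antisymmetric. Sending even-indexed worlds to s and odd-indexed worlds to t is a surjective bounded morphism onto the two-world frame with s↔t, which is not antisymmetric.
So no modal formula (or set of formulas) defines exactly the antisymmetric frames.

No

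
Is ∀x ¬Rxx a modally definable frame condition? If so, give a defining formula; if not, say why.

If a class were modally definable it would be closed under surjective bounded morphisms (Goldblatt–Thomason).
The 4-cycle (worlds s,t,u,v with s→t→u→v→s) is irreflexive, and the map sending every world to a single reflexive point • is a surjective bounded morphism (forth: every edge maps to (•,•); back: every world has a successor). So any modal formula valid on the 4-cycle is also valid on the reflexive point, which is not irreflexive.
So the class is not modally definable.

No — not modally definable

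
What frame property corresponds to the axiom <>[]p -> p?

symmetry: forall x forall y (Rxy -> Ryx)

Replacing p by ¬p and contraposing gives the equivalent schema p → □◇p.
Suppose p→□◇p is valid. Take Rxy and set V(p)={x}. Then p at x, so □◇p at x, so ◇p at y, so some z with Ryz has p; z=x, i.e. Ryx.
Conversely, on a frame with symmetry the schema holds at every world under every valuation.
So the correspondent is symmetry.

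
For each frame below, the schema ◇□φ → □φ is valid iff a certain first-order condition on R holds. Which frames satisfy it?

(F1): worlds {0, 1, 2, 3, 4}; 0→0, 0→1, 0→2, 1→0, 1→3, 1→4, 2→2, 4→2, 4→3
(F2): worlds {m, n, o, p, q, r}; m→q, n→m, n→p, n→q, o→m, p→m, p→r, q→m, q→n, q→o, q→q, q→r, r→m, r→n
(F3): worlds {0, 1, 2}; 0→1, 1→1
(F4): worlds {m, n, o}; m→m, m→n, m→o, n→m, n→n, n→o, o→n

(F3)

Frame correspondent (Sahlqvist): ∀x ∀y ∀z ((xRy ∧ xRz) → ∃w (yRw ∧ z = w)) — i.e. a generalized confluence (Geach) condition.
(F1): fails — 0R1, 0R1 but no w with 1Rw and 1=w.
(F2): fails — nRm, nRm but no w with mRw and m=w.
(F3): condition met.
(F4): fails — mRo, mRm but no w with oRw and m=w.
Valid on: (F3).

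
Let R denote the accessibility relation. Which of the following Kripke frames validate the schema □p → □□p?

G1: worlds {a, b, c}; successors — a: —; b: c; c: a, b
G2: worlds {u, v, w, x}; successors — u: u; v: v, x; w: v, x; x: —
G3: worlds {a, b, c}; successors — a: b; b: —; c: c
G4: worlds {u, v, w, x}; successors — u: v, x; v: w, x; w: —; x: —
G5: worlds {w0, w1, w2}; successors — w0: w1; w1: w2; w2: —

The schema corresponds to transitivity: ∀x ∀y ∀z (Rxy ∧ Ryz → Rxz).
G1: fails — Rbc and Rca but not Rba.
G2: holds.
G3: holds.
G4: fails — Ruv and Rvw but not Ruw.
G5: fails — Rw0w1 and Rw1w2 but not Rw0w2.
Valid on: G2, G3.

G2, G3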